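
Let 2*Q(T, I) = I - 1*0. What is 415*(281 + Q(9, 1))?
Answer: 233645/2 ≈ 1.1682e+5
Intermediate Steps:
Q(T, I) = I/2 (Q(T, I) = (I - 1*0)/2 = (I + 0)/2 = I/2)
415*(281 + Q(9, 1)) = 415*(281 + (½)*1) = 415*(281 + ½) = 415*(563/2) = 233645/2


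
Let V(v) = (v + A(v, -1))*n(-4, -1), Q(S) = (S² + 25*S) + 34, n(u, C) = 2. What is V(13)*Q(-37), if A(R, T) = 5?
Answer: 17208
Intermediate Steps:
Q(S) = 34 + S² + 25*S
V(v) = 10 + 2*v (V(v) = (v + 5)*2 = (5 + v)*2 = 10 + 2*v)
V(13)*Q(-37) = (10 + 2*13)*(34 + (-37)² + 25*(-37)) = (10 + 26)*(34 + 1369 - 925) = 36*478 = 17208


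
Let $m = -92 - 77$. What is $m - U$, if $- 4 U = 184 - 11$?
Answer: $- \frac{503}{4} \approx -125.75$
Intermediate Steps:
$m = -169$
$U = - \frac{173}{4}$ ($U = - \frac{184 - 11}{4} = \left(- \frac{1}{4}\right) 173 = - \frac{173}{4} \approx -43.25$)
$m - U = -169 - - \frac{173}{4} = -169 + \frac{173}{4} = - \frac{503}{4}$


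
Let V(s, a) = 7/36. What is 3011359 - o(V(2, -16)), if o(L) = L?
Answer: 108408917/36 ≈ 3.0114e+6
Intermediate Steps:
V(s, a) = 7/36 (V(s, a) = 7*(1/36) = 7/36)
3011359 - o(V(2, -16)) = 3011359 - 1*7/36 = 3011359 - 7/36 = 108408917/36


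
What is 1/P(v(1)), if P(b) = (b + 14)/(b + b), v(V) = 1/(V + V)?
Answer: 2/29 ≈ 0.068966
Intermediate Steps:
v(V) = 1/(2*V)
P(b) = (14 + b)/(2*b) (P(b) = (14 + b)/((2*b)) = (14 + b)*(1/(2*b)) = (14 + b)/(2*b))
1/P(v(1)) = 1/((14 + (½)/1)/(2*(((½)/1)))) = 1/((14 + (½)*1)/(2*(((½)*1)))) = 1/((14 + ½)/(2*(½))) = 1/((½)*2*(29/2)) = 1/(29/2) = 2/29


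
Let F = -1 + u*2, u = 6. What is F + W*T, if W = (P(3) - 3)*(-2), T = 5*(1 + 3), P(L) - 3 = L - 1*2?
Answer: -29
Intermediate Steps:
P(L) = 1 + L (P(L) = 3 + (L - 1*2) = 3 + (L - 2) = 3 + (-2 + L) = 1 + L)
T = 20 (T = 5*4 = 20)
W = -2 (W = ((1 + 3) - 3)*(-2) = (4 - 3)*(-2) = 1*(-2) = -2)
F = 11 (F = -1 + 6*2 = -1 + 12 = 11)
F + W*T = 11 - 2*20 = 11 - 40 = -29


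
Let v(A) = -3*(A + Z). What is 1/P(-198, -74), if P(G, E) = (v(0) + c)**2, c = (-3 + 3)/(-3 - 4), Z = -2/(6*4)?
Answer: 16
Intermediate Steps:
Z = -1/12 (Z = -2/24 = -2*1/24 = -1/12 ≈ -0.083333)
v(A) = 1/4 - 3*A (v(A) = -3*(A - 1/12) = -3*(-1/12 + A) = 1/4 - 3*A)
c = 0 (c = 0/(-7) = 0*(-1/7) = 0)
P(G, E) = 1/16 (P(G, E) = ((1/4 - 3*0) + 0)**2 = ((1/4 + 0) + 0)**2 = (1/4 + 0)**2 = (1/4)**2 = 1/16)
1/P(-198, -74) = 1/(1/16) = 16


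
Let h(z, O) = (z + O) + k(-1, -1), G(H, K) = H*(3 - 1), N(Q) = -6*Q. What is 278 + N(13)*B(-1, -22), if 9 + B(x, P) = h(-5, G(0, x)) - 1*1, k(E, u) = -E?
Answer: 1370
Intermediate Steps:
G(H, K) = 2*H (G(H, K) = H*2 = 2*H)
h(z, O) = 1 + O + z (h(z, O) = (z + O) - 1*(-1) = (O + z) + 1 = 1 + O + z)
B(x, P) = -14 (B(x, P) = -9 + ((1 + 2*0 - 5) - 1*1) = -9 + ((1 + 0 - 5) - 1) = -9 + (-4 - 1) = -9 - 5 = -14)
278 + N(13)*B(-1, -22) = 278 - 6*13*(-14) = 278 - 78*(-14) = 278 + 1092 = 1370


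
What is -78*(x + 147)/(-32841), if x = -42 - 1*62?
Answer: 1118/10947 ≈ 0.10213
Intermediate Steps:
x = -104 (x = -42 - 62 = -104)
-78*(x + 147)/(-32841) = -78*(-104 + 147)/(-32841) = -78*43*(-1/32841) = -3354*(-1/32841) = 1118/10947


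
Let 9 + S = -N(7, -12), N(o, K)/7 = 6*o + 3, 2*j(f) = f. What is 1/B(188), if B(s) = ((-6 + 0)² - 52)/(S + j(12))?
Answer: 159/8 ≈ 19.875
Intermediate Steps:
j(f) = f/2
N(o, K) = 21 + 42*o (N(o, K) = 7*(6*o + 3) = 7*(3 + 6*o) = 21 + 42*o)
S = -324 (S = -9 - (21 + 42*7) = -9 - (21 + 294) = -9 - 1*315 = -9 - 315 = -324)
B(s) = 8/159 (B(s) = ((-6 + 0)² - 52)/(-324 + (½)*12) = ((-6)² - 52)/(-324 + 6) = (36 - 52)/(-318) = -16*(-1/318) = 8/159)
1/B(188) = 1/(8/159) = 159/8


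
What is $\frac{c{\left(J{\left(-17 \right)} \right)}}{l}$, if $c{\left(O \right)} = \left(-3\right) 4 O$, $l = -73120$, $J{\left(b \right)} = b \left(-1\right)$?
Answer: $\frac{51}{18280} \approx 0.0027899$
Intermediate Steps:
$J{\left(b \right)} = - b$
$c{\left(O \right)} = - 12 O$
$\frac{c{\left(J{\left(-17 \right)} \right)}}{l} = \frac{\left(-12\right) \left(\left(-1\right) \left(-17\right)\right)}{-73120} = \left(-12\right) 17 \left(- \frac{1}{73120}\right) = \left(-204\right) \left(- \frac{1}{73120}\right) = \frac{51}{18280}$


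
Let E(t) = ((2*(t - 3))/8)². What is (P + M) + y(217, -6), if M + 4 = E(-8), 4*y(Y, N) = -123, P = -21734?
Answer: -348179/16 ≈ -21761.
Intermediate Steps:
y(Y, N) = -123/4 (y(Y, N) = (¼)*(-123) = -123/4)
E(t) = (-¾ + t/4)² (E(t) = ((2*(-3 + t))*(⅛))² = ((-6 + 2*t)*(⅛))² = (-¾ + t/4)²)
M = 57/16 (M = -4 + (-3 - 8)²/16 = -4 + (1/16)*(-11)² = -4 + (1/16)*121 = -4 + 121/16 = 57/16 ≈ 3.5625)
(P + M) + y(217, -6) = (-21734 + 57/16) - 123/4 = -347687/16 - 123/4 = -348179/16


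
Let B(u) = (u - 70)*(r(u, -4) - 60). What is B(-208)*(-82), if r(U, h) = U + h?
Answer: -6200512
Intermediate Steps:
B(u) = (-70 + u)*(-64 + u) (B(u) = (u - 70)*((u - 4) - 60) = (-70 + u)*((-4 + u) - 60) = (-70 + u)*(-64 + u))
B(-208)*(-82) = (4480 + (-208)**2 - 134*(-208))*(-82) = (4480 + 43264 + 27872)*(-82) = 75616*(-82) = -6200512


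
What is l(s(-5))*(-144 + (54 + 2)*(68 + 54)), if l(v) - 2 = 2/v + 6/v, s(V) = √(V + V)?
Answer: 13376 - 26752*I*√10/5 ≈ 13376.0 - 16919.0*I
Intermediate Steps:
s(V) = √2*√V (s(V) = √(2*V) = √2*√V)
l(v) = 2 + 8/v (l(v) = 2 + (2/v + 6/v) = 2 + 8/v)
l(s(-5))*(-144 + (54 + 2)*(68 + 54)) = (2 + 8/((√2*√(-5))))*(-144 + (54 + 2)*(68 + 54)) = (2 + 8/((√2*(I*√5))))*(-144 + 56*122) = (2 + 8/((I*√10)))*(-144 + 6832) = (2 + 8*(-I*√10/10))*6688 = (2 - 4*I*√10/5)*6688 = 13376 - 26752*I*√10/5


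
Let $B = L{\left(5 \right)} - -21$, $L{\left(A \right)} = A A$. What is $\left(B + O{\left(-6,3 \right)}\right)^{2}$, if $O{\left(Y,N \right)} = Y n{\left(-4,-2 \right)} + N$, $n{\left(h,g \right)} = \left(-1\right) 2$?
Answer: $3721$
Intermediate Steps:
$n{\left(h,g \right)} = -2$
$O{\left(Y,N \right)} = N - 2 Y$ ($O{\left(Y,N \right)} = Y \left(-2\right) + N = - 2 Y + N = N - 2 Y$)
$L{\left(A \right)} = A^{2}$
$B = 46$ ($B = 5^{2} - -21 = 25 + 21 = 46$)
$\left(B + O{\left(-6,3 \right)}\right)^{2} = \left(46 + \left(3 - -12\right)\right)^{2} = \left(46 + \left(3 + 12\right)\right)^{2} = \left(46 + 15\right)^{2} = 61^{2} = 3721$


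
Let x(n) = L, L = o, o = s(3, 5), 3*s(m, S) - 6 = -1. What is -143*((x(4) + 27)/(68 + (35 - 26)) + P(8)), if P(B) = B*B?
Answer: -193310/21 ≈ -9205.2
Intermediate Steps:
s(m, S) = 5/3 (s(m, S) = 2 + (⅓)*(-1) = 2 - ⅓ = 5/3)
P(B) = B²
o = 5/3 ≈ 1.6667
L = 5/3 ≈ 1.6667
x(n) = 5/3
-143*((x(4) + 27)/(68 + (35 - 26)) + P(8)) = -143*((5/3 + 27)/(68 + (35 - 26)) + 8²) = -143*(86/(3*(68 + 9)) + 64) = -143*((86/3)/77 + 64) = -143*((86/3)*(1/77) + 64) = -143*(86/231 + 64) = -143*14870/231 = -193310/21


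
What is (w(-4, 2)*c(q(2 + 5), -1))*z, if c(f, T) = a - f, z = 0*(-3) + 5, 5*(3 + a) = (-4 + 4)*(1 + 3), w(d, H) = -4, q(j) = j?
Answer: 200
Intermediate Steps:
a = -3 (a = -3 + ((-4 + 4)*(1 + 3))/5 = -3 + (0*4)/5 = -3 + (⅕)*0 = -3 + 0 = -3)
z = 5 (z = 0 + 5 = 5)
c(f, T) = -3 - f
(w(-4, 2)*c(q(2 + 5), -1))*z = -4*(-3 - (2 + 5))*5 = -4*(-3 - 1*7)*5 = -4*(-3 - 7)*5 = -4*(-10)*5 = 40*5 = 200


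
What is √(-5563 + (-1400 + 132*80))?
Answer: √3597 ≈ 59.975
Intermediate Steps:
√(-5563 + (-1400 + 132*80)) = √(-5563 + (-1400 + 10560)) = √(-5563 + 9160) = √3597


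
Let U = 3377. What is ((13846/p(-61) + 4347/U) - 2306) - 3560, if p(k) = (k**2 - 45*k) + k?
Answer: -18115018819/3089955 ≈ -5862.5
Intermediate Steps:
p(k) = k**2 - 44*k
((13846/p(-61) + 4347/U) - 2306) - 3560 = ((13846/((-61*(-44 - 61))) + 4347/3377) - 2306) - 3560 = ((13846/((-61*(-105))) + 4347*(1/3377)) - 2306) - 3560 = ((13846/6405 + 4347/3377) - 2306) - 3560 = ((13846*(1/6405) + 4347/3377) - 2306) - 3560 = ((1978/915 + 4347/3377) - 2306) - 3560 = (10657211/3089955 - 2306) - 3560 = -7114779019/3089955 - 3560 = -18115018819/3089955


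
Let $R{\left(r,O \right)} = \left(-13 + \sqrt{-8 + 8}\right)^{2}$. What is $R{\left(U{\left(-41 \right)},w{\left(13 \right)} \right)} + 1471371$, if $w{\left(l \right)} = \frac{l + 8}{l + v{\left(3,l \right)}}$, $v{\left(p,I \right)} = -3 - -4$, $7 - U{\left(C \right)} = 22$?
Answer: $1471540$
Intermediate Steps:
$U{\left(C \right)} = -15$ ($U{\left(C \right)} = 7 - 22 = -15$)
$v{\left(p,I \right)} = 1$ ($v{\left(p,I \right)} = -3 + 4 = 1$)
$w{\left(l \right)} = \frac{8 + l}{1 + l}$ ($w{\left(l \right)} = \frac{l + 8}{l + 1} = \frac{8 + l}{1 + l}$)
$R{\left(r,O \right)} = 169$ ($R{\left(r,O \right)} = \left(-13 + \sqrt{0}\right)^{2} = \left(-13 + 0\right)^{2} = \left(-13\right)^{2} = 169$)
$R{\left(U{\left(-41 \right)},w{\left(13 \right)} \right)} + 1471371 = 169 + 1471371 = 1471540$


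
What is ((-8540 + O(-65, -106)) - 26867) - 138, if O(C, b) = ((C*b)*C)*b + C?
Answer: 47436490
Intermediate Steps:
O(C, b) = C + C²*b² (O(C, b) = (b*C²)*b + C = C²*b² + C = C + C²*b²)
((-8540 + O(-65, -106)) - 26867) - 138 = ((-8540 - 65*(1 - 65*(-106)²)) - 26867) - 138 = ((-8540 - 65*(1 - 65*11236)) - 26867) - 138 = ((-8540 - 65*(1 - 730340)) - 26867) - 138 = ((-8540 - 65*(-730339)) - 26867) - 138 = ((-8540 + 47472035) - 26867) - 138 = (47463495 - 26867) - 138 = 47436628 - 138 = 47436490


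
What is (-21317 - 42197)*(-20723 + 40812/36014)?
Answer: 2154502593970/1637 ≈ 1.3161e+9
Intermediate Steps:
(-21317 - 42197)*(-20723 + 40812/36014) = -63514*(-20723 + 40812*(1/36014)) = -63514*(-20723 + 20406/18007) = -63514*(-373138655/18007) = 2154502593970/1637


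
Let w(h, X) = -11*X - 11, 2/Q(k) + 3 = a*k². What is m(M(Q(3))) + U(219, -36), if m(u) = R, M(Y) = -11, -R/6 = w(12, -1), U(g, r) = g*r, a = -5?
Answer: -7884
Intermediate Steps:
Q(k) = 2/(-3 - 5*k²)
w(h, X) = -11 - 11*X
R = 0 (R = -6*(-11 - 11*(-1)) = -6*(-11 + 11) = -6*0 = 0)
m(u) = 0
m(M(Q(3))) + U(219, -36) = 0 + 219*(-36) = 0 - 7884 = -7884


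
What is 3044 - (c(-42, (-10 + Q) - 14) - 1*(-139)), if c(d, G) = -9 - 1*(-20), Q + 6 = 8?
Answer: 2894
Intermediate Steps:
Q = 2 (Q = -6 + 8 = 2)
c(d, G) = 11 (c(d, G) = -9 + 20 = 11)
3044 - (c(-42, (-10 + Q) - 14) - 1*(-139)) = 3044 - (11 - 1*(-139)) = 3044 - (11 + 139) = 3044 - 1*150 = 3044 - 150 = 2894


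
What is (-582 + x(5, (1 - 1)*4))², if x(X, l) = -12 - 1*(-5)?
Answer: 346921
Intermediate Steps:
x(X, l) = -7 (x(X, l) = -12 + 5 = -7)
(-582 + x(5, (1 - 1)*4))² = (-582 - 7)² = (-589)² = 346921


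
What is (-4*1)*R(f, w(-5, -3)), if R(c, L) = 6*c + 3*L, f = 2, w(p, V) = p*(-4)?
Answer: -288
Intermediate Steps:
w(p, V) = -4*p
R(c, L) = 3*L + 6*c
(-4*1)*R(f, w(-5, -3)) = (-4*1)*(3*(-4*(-5)) + 6*2) = -4*(3*20 + 12) = -4*(60 + 12) = -4*72 = -288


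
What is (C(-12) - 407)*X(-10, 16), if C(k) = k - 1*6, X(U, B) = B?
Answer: -6800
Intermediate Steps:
C(k) = -6 + k (C(k) = k - 6 = -6 + k)
(C(-12) - 407)*X(-10, 16) = ((-6 - 12) - 407)*16 = (-18 - 407)*16 = -425*16 = -6800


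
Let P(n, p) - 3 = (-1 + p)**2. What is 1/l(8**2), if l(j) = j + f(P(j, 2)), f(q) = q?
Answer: 1/68 ≈ 0.014706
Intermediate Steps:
P(n, p) = 3 + (-1 + p)**2
l(j) = 4 + j (l(j) = j + (3 + (-1 + 2)**2) = j + (3 + 1**2) = j + (3 + 1) = j + 4 = 4 + j)
1/l(8**2) = 1/(4 + 8**2) = 1/(4 + 64) = 1/68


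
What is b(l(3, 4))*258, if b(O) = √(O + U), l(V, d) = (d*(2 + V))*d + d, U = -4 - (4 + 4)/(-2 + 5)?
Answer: 172*√174 ≈ 2268.8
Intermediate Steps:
U = -20/3 (U = -4 - 8/3 = -20/3 ≈ -6.6667)
l(V, d) = d + d²*(2 + V) (l(V, d) = d²*(2 + V) + d = d + d²*(2 + V))
b(O) = √(-20/3 + O) (b(O) = √(O - 20/3) = √(-20/3 + O))
b(l(3, 4))*258 = (√(-60 + 9*(4*(1 + 2*4 + 3*4)))/3)*258 = (√(-60 + 9*(4*(1 + 8 + 12)))/3)*258 = (√(-60 + 9*(4*21))/3)*258 = (√(-60 + 9*84)/3)*258 = (√(-60 + 756)/3)*258 = (√696/3)*258 = ((2*√174)/3)*258 = (2*√174/3)*258 = 172*√174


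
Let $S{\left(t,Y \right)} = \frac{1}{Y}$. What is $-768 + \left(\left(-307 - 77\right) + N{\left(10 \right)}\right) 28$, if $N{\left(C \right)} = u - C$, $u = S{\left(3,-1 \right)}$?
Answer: $-11828$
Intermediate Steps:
$u = -1$ ($u = \frac{1}{-1} = -1$)
$N{\left(C \right)} = -1 - C$
$-768 + \left(\left(-307 - 77\right) + N{\left(10 \right)}\right) 28 = -768 + \left(\left(-307 - 77\right) - 11\right) 28 = -768 + \left(-384 - 11\right) 28 = -768 - 11060 = -11828$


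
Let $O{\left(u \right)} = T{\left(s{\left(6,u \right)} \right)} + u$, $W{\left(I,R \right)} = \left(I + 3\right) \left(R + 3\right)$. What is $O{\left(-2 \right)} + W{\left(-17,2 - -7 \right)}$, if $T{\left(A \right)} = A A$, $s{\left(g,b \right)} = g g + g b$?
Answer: $406$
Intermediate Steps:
$s{\left(g,b \right)} = g^{2} + b g$
$T{\left(A \right)} = A^{2}$
$W{\left(I,R \right)} = \left(3 + I\right) \left(3 + R\right)$
$O{\left(u \right)} = u + \left(36 + 6 u\right)^{2}$ ($O{\left(u \right)} = \left(6 \left(u + 6\right)\right)^{2} + u = \left(6 \left(6 + u\right)\right)^{2} + u = \left(36 + 6 u\right)^{2} + u = u + \left(36 + 6 u\right)^{2}$)
$O{\left(-2 \right)} + W{\left(-17,2 - -7 \right)} = \left(-2 + 36 \left(6 - 2\right)^{2}\right) + \left(9 + 3 \left(-17\right) + 3 \left(2 - -7\right) - 17 \left(2 - -7\right)\right) = \left(-2 + 36 \cdot 4^{2}\right) + \left(9 - 51 + 3 \left(2 + 7\right) - 17 \left(2 + 7\right)\right) = \left(-2 + 36 \cdot 16\right) + \left(9 - 51 + 3 \cdot 9 - 153\right) = \left(-2 + 576\right) + \left(9 - 51 + 27 - 153\right) = 574 - 168 = 406$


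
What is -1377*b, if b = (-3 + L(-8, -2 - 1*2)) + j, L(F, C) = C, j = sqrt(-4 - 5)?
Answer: 9639 - 4131*I ≈ 9639.0 - 4131.0*I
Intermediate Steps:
j = 3*I (j = sqrt(-9) = 3*I ≈ 3.0*I)
b = -7 + 3*I (b = (-3 + (-2 - 1*2)) + 3*I = (-3 + (-2 - 2)) + 3*I = (-3 - 4) + 3*I = -7 + 3*I ≈ -7.0 + 3.0*I)
-1377*b = -1377*(-7 + 3*I) = 9639 - 4131*I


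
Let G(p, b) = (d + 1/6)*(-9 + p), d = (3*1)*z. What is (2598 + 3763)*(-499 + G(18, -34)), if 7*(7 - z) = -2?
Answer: -26786171/14 ≈ -1.9133e+6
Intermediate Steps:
z = 51/7 (z = 7 - 1/7*(-2) = 7 + 2/7 = 51/7 ≈ 7.2857)
d = 153/7 (d = (3*1)*(51/7) = 3*(51/7) = 153/7 ≈ 21.857)
G(p, b) = -2775/14 + 925*p/42 (G(p, b) = (153/7 + 1/6)*(-9 + p) = 925*(-9 + p)/42 = -2775/14 + 925*p/42)
(2598 + 3763)*(-499 + G(18, -34)) = (2598 + 3763)*(-499 + (-2775/14 + (925/42)*18)) = 6361*(-499 + (-2775/14 + 2775/7)) = 6361*(-499 + 2775/14) = 6361*(-4211/14) = -26786171/14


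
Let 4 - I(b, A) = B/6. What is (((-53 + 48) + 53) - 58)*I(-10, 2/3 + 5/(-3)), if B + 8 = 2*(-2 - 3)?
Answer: -70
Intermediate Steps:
B = -18 (B = -8 + 2*(-2 - 3) = -8 + 2*(-5) = -8 - 10 = -18)
I(b, A) = 7 (I(b, A) = 4 - (-18)/6 = 4 - 1*(-3) = 4 + 3 = 7)
(((-53 + 48) + 53) - 58)*I(-10, 2/3 + 5/(-3)) = (((-53 + 48) + 53) - 58)*7 = ((-5 + 53) - 58)*7 = (48 - 58)*7 = -10*7 = -70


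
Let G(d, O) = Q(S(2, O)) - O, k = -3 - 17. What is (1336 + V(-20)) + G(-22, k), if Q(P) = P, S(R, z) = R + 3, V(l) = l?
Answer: 1341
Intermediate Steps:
k = -20
S(R, z) = 3 + R
G(d, O) = 5 - O (G(d, O) = (3 + 2) - O = 5 - O)
(1336 + V(-20)) + G(-22, k) = (1336 - 20) + (5 - 1*(-20)) = 1316 + (5 + 20) = 1316 + 25 = 1341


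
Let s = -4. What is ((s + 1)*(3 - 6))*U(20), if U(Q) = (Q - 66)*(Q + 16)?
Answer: -14904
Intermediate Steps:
U(Q) = (-66 + Q)*(16 + Q)
((s + 1)*(3 - 6))*U(20) = ((-4 + 1)*(3 - 6))*(-1056 + 20² - 50*20) = (-3*(-3))*(-1056 + 400 - 1000) = 9*(-1656) = -14904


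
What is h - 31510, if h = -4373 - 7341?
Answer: -43224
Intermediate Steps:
h = -11714
h - 31510 = -11714 - 31510 = -43224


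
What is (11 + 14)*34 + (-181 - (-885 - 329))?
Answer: 1883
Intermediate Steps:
(11 + 14)*34 + (-181 - (-885 - 329)) = 25*34 + (-181 - 1*(-1214)) = 850 + (-181 + 1214) = 850 + 1033 = 1883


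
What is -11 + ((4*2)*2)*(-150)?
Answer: -2411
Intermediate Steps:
-11 + ((4*2)*2)*(-150) = -11 + (8*2)*(-150) = -11 + 16*(-150) = -11 - 2400 = -2411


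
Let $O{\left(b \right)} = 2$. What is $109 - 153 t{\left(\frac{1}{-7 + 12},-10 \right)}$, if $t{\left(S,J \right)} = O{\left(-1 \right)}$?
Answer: $-197$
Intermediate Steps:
$t{\left(S,J \right)} = 2$
$109 - 153 t{\left(\frac{1}{-7 + 12},-10 \right)} = 109 - 306 = -197$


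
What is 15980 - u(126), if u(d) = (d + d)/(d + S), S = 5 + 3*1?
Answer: 1070534/67 ≈ 15978.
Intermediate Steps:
S = 8 (S = 5 + 3 = 8)
u(d) = 2*d/(8 + d) (u(d) = (d + d)/(d + 8) = (2*d)/(8 + d) = 2*d/(8 + d))
15980 - u(126) = 15980 - 2*126/(8 + 126) = 15980 - 2*126/134 = 15980 - 1*126/67 = 15980 - 126/67 = 1070534/67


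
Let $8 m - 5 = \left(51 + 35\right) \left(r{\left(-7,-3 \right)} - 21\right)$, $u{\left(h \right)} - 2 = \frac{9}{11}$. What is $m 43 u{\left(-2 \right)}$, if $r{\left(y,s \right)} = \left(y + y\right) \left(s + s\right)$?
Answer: $\frac{657169}{8} \approx 82146.0$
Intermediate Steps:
$r{\left(y,s \right)} = 4 s y$ ($r{\left(y,s \right)} = 2 y 2 s = 4 s y$)
$u{\left(h \right)} = \frac{31}{11}$ ($u{\left(h \right)} = 2 + \frac{9}{11} = \frac{31}{11}$)
$m = \frac{5423}{8}$ ($m = \frac{5}{8} + \frac{\left(51 + 35\right) \left(4 \left(-3\right) \left(-7\right) - 21\right)}{8} = \frac{5}{8} + \frac{86 \left(84 - 21\right)}{8} = \frac{5}{8} + \frac{86 \cdot 63}{8} = \frac{5}{8} + \frac{1}{8} \cdot 5418 = \frac{5}{8} + \frac{2709}{4} = \frac{5423}{8} \approx 677.88$)
$m 43 u{\left(-2 \right)} = \frac{5423}{8} \cdot 43 \cdot \frac{31}{11} = \frac{233189}{8} \cdot \frac{31}{11} = \frac{657169}{8}$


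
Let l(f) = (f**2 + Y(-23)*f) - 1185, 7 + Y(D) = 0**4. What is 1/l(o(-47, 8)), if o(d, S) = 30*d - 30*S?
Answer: 1/2732865 ≈ 3.6592e-7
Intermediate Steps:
Y(D) = -7 (Y(D) = -7 + 0**4 = -7 + 0 = -7)
o(d, S) = -30*S + 30*d
l(f) = -1185 + f**2 - 7*f (l(f) = (f**2 - 7*f) - 1185 = -1185 + f**2 - 7*f)
1/l(o(-47, 8)) = 1/(-1185 + (-30*8 + 30*(-47))**2 - 7*(-30*8 + 30*(-47))) = 1/(-1185 + (-240 - 1410)**2 - 7*(-240 - 1410)) = 1/(-1185 + (-1650)**2 - 7*(-1650)) = 1/(-1185 + 2722500 + 11550) = 1/2732865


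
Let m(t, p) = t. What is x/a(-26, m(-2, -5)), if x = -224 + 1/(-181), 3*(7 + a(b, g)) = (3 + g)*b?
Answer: 121635/8507 ≈ 14.298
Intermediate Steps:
a(b, g) = -7 + b*(3 + g)/3 (a(b, g) = -7 + ((3 + g)*b)/3 = -7 + (b*(3 + g))/3 = -7 + b*(3 + g)/3)
x = -40545/181 (x = -224 - 1/181 = -40545/181 ≈ -224.01)
x/a(-26, m(-2, -5)) = -40545/(181*(-7 - 26 + (1/3)*(-26)*(-2))) = -40545/(181*(-7 - 26 + 52/3)) = -40545/(181*(-47/3)) = -40545/181*(-3/47) = 121635/8507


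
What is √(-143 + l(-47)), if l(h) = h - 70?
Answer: 2*I*√65 ≈ 16.125*I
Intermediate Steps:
l(h) = -70 + h
√(-143 + l(-47)) = √(-143 + (-70 - 47)) = √(-143 - 117) = √(-260) = 2*I*√65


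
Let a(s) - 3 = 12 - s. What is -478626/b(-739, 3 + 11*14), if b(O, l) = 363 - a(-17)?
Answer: -1446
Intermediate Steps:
a(s) = 15 - s (a(s) = 3 + (12 - s) = 15 - s)
b(O, l) = 331 (b(O, l) = 363 - (15 - 1*(-17)) = 363 - (15 + 17) = 363 - 1*32 = 363 - 32 = 331)
-478626/b(-739, 3 + 11*14) = -478626/331 = -478626*1/331 = -1446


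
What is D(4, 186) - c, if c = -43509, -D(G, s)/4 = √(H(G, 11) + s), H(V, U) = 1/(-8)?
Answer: 43509 - √2974 ≈ 43454.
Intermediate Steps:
H(V, U) = -⅛
D(G, s) = -4*√(-⅛ + s)
D(4, 186) - c = -√(-2 + 16*186) - 1*(-43509) = -√(-2 + 2976) + 43509 = -√2974 + 43509 = 43509 - √2974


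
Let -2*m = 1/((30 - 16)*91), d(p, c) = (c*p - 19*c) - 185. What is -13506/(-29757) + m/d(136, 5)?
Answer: 50422291/111092800 ≈ 0.45388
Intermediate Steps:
d(p, c) = -185 - 19*c + c*p (d(p, c) = (-19*c + c*p) - 185 = -185 - 19*c + c*p)
m = -1/2548 (m = -1/(91*(30 - 16))/2 = -1/(2*(14*91)) = -1/2/1274 = -1/2*1/1274 = -1/2548 ≈ -0.00039246)
-13506/(-29757) + m/d(136, 5) = -13506/(-29757) - 1/(2548*(-185 - 19*5 + 5*136)) = -13506*(-1/29757) - 1/(2548*(-185 - 95 + 680)) = 4502/9919 - 1/2548/400 = 4502/9919 - 1/2548*1/400 = 4502/9919 - 1/1019200 = 50422291/111092800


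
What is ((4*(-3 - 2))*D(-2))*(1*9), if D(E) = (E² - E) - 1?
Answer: -900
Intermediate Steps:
D(E) = -1 + E² - E
((4*(-3 - 2))*D(-2))*(1*9) = ((4*(-3 - 2))*(-1 + (-2)² - 1*(-2)))*(1*9) = ((4*(-5))*(-1 + 4 + 2))*9 = -20*5*9 = -100*9 = -900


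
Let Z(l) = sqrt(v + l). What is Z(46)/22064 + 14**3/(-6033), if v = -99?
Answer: -2744/6033 + I*sqrt(53)/22064 ≈ -0.45483 + 0.00032995*I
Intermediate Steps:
Z(l) = sqrt(-99 + l)
Z(46)/22064 + 14**3/(-6033) = sqrt(-99 + 46)/22064 + 14**3/(-6033) = sqrt(-53)*(1/22064) + 2744*(-1/6033) = (I*sqrt(53))*(1/22064) - 2744/6033 = I*sqrt(53)/22064 - 2744/6033 = -2744/6033 + I*sqrt(53)/22064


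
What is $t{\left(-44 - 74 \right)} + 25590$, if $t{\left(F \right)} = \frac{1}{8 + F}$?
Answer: $\frac{2814899}{110} \approx 25590.0$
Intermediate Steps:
$t{\left(-44 - 74 \right)} + 25590 = \frac{1}{8 - 118} + 25590 = \frac{1}{-110} + 25590 = - \frac{1}{110} + 25590 = \frac{2814899}{110}$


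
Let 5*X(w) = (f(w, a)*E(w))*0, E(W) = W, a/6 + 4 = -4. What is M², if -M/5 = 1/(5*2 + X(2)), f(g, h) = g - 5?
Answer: ¼ ≈ 0.25000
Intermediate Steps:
a = -48 (a = -24 + 6*(-4) = -24 - 24 = -48)
f(g, h) = -5 + g
X(w) = 0 (X(w) = (((-5 + w)*w)*0)/5 = ((w*(-5 + w))*0)/5 = (⅕)*0 = 0)
M = -½ (M = -5/(5*2 + 0) = -5/(10 + 0) = -5/10 = -5*⅒ = -½ ≈ -0.50000)
M² = (-½)² = ¼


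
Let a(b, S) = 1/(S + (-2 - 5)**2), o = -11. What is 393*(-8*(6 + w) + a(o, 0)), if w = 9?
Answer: -2310447/49 ≈ -47152.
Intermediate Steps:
a(b, S) = 1/(49 + S) (a(b, S) = 1/(S + (-7)**2) = 1/(S + 49) = 1/(49 + S))
393*(-8*(6 + w) + a(o, 0)) = 393*(-8*(6 + 9) + 1/(49 + 0)) = 393*(-8*15 + 1/49) = 393*(-120 + 1/49) = 393*(-5879/49) = -2310447/49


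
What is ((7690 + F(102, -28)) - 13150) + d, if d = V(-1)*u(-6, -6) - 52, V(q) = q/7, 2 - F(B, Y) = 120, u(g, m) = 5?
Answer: -39415/7 ≈ -5630.7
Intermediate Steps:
F(B, Y) = -118 (F(B, Y) = 2 - 1*120 = 2 - 120 = -118)
V(q) = q/7 (V(q) = q*(⅐) = q/7)
d = -369/7 (d = ((⅐)*(-1))*5 - 52 = -⅐*5 - 52 = -5/7 - 52 = -369/7 ≈ -52.714)
((7690 + F(102, -28)) - 13150) + d = ((7690 - 118) - 13150) - 369/7 = (7572 - 13150) - 369/7 = -5578 - 369/7 = -39415/7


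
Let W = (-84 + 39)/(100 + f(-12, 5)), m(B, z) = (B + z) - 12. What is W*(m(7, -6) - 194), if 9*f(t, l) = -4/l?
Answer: 415125/4496 ≈ 92.332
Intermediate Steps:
f(t, l) = -4/(9*l) (f(t, l) = (-4/l)/9 = -4/(9*l))
m(B, z) = -12 + B + z
W = -2025/4496 (W = (-84 + 39)/(100 - 4/9/5) = -45/(100 - 4/9*⅕) = -45/(100 - 4/45) = -45/4496/45 = -45*45/4496 = -2025/4496 ≈ -0.45040)
W*(m(7, -6) - 194) = -2025*((-12 + 7 - 6) - 194)/4496 = -2025*(-11 - 194)/4496 = -2025/4496*(-205) = 415125/4496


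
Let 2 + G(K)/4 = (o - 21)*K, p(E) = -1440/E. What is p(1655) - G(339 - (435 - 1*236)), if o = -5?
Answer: 4821720/331 ≈ 14567.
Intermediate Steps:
G(K) = -8 - 104*K (G(K) = -8 + 4*((-5 - 21)*K) = -8 + 4*(-26*K) = -8 - 104*K)
p(1655) - G(339 - (435 - 1*236)) = -1440/1655 - (-8 - 104*(339 - (435 - 1*236))) = -1440*1/1655 - (-8 - 104*(339 - (435 - 236))) = -288/331 - (-8 - 104*(339 - 1*199)) = -288/331 - (-8 - 104*(339 - 199)) = -288/331 - (-8 - 104*140) = -288/331 - (-8 - 14560) = -288/331 - 1*(-14568) = -288/331 + 14568 = 4821720/331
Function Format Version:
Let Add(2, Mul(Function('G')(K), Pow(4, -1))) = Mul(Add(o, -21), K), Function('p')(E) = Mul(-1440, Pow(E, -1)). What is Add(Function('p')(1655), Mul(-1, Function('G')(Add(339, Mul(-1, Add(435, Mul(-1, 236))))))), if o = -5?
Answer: Rational(4821720, 331) ≈ 14567.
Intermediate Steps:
Function('G')(K) = Add(-8, Mul(-104, K)) (Function('G')(K) = Add(-8, Mul(4, Mul(Add(-5, -21), K))) = Add(-8, Mul(4, Mul(-26, K))) = Add(-8, Mul(-104, K)))
Add(Function('p')(1655), Mul(-1, Function('G')(Add(339, Mul(-1, Add(435, Mul(-1, 236))))))) = Add(Mul(-1440, Pow(1655, -1)), Mul(-1, Add(-8, Mul(-104, Add(339, Mul(-1, Add(435, Mul(-1, 236)))))))) = Add(Mul(-1440, Rational(1, 1655)), Mul(-1, Add(-8, Mul(-104, Add(339, Mul(-1, Add(435, -236))))))) = Add(Rational(-288, 331), Mul(-1, Add(-8, Mul(-104, Add(339, Mul(-1, 199)))))) = Add(Rational(-288, 331), Mul(-1, Add(-8, Mul(-104, Add(339, -199))))) = Add(Rational(-288, 331), Mul(-1, Add(-8, Mul(-104, 140)))) = Add(Rational(-288, 331), Mul(-1, Add(-8, -14560))) = Add(Rational(-288, 331), Mul(-1, -14568)) = Add(Rational(-288, 331), 14568) = Rational(4821720, 331)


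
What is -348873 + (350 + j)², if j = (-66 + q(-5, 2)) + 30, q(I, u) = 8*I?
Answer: -273797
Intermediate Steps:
j = -76 (j = (-66 + 8*(-5)) + 30 = (-66 - 40) + 30 = -106 + 30 = -76)
-348873 + (350 + j)² = -348873 + (350 - 76)² = -348873 + 274² = -348873 + 75076 = -273797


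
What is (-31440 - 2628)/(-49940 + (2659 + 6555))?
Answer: 17034/20363 ≈ 0.83652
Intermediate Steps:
(-31440 - 2628)/(-49940 + (2659 + 6555)) = -34068/(-49940 + 9214) = -34068/(-40726) = -34068*(-1/40726) = 17034/20363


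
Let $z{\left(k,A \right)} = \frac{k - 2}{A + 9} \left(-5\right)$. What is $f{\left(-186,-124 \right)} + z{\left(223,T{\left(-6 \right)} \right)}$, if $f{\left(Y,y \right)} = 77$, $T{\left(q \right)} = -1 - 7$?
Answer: $-1028$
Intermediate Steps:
$T{\left(q \right)} = -8$ ($T{\left(q \right)} = -1 - 7 = -8$)
$z{\left(k,A \right)} = - \frac{5 \left(-2 + k\right)}{9 + A}$ ($z{\left(k,A \right)} = \frac{-2 + k}{9 + A} \left(-5\right) = - \frac{5 \left(-2 + k\right)}{9 + A}$)
$f{\left(-186,-124 \right)} + z{\left(223,T{\left(-6 \right)} \right)} = 77 + \frac{5 \left(2 - 223\right)}{9 - 8} = 77 + \frac{5 \left(2 - 223\right)}{1} = 77 + 5 \cdot 1 \left(-221\right) = 77 - 1105 = -1028$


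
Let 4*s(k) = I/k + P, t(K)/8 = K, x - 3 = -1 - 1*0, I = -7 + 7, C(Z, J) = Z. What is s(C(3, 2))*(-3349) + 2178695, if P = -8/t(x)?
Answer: 17432909/8 ≈ 2.1791e+6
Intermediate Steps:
I = 0
x = 2 (x = 3 + (-1 - 1*0) = 3 + (-1 + 0) = 3 - 1 = 2)
t(K) = 8*K
P = -1/2 (P = -8/(8*2) = -8/16 = -8*1/16 = -1/2 ≈ -0.50000)
s(k) = -1/8 (s(k) = (0/k - 1/2)/4 = (0 - 1/2)/4 = (1/4)*(-1/2) = -1/8)
s(C(3, 2))*(-3349) + 2178695 = -1/8*(-3349) + 2178695 = 3349/8 + 2178695 = 17432909/8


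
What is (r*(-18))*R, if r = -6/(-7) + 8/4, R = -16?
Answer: 5760/7 ≈ 822.86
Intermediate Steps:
r = 20/7 (r = -6*(-⅐) + 8*(¼) = 6/7 + 2 = 20/7 ≈ 2.8571)
(r*(-18))*R = ((20/7)*(-18))*(-16) = -360/7*(-16) = 5760/7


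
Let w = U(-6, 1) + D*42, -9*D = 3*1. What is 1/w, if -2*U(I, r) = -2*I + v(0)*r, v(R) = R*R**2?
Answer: -1/20 ≈ -0.050000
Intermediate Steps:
v(R) = R**3
D = -1/3 ≈ -0.33333
U(I, r) = I (U(I, r) = -(-2*I + 0**3*r)/2 = -(-2*I + 0*r)/2 = -(-2*I + 0)/2 = -(-1)*I = I)
w = -20 (w = -6 - 1/3*42 = -6 - 14 = -20)
1/w = 1/(-20) = -1/20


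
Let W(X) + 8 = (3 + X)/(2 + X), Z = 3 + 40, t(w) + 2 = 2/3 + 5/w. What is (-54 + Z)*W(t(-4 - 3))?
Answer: 308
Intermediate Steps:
t(w) = -4/3 + 5/w (t(w) = -2 + (2/3 + 5/w) = -4/3 + 5/w)
Z = 43
W(X) = -8 + (3 + X)/(2 + X)
(-54 + Z)*W(t(-4 - 3)) = (-54 + 43)*((-13 - 7*(-4/3 + 5/(-4 - 3)))/(2 + (-4/3 + 5/(-4 - 3)))) = -11*(-13 - 7*(-4/3 + 5/(-7)))/(2 + (-4/3 + 5/(-7))) = -11*(-13 - 7*(-4/3 + 5*(-1/7)))/(2 + (-4/3 + 5*(-1/7))) = -11*(-13 - 7*(-4/3 - 5/7))/(2 + (-4/3 - 5/7)) = -11*(-13 - 7*(-43/21))/(2 - 43/21) = -11*(-13 + 43/3)/(-1/21) = -(-231)*4/3 = -11*(-28) = 308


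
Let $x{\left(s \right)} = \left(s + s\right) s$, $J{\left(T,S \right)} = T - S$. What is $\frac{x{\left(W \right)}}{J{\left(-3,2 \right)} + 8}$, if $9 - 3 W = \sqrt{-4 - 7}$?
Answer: $\frac{140}{27} - \frac{4 i \sqrt{11}}{3} \approx 5.1852 - 4.4222 i$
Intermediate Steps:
$W = 3 - \frac{i \sqrt{11}}{3}$ ($W = 3 - \frac{\sqrt{-4 - 7}}{3} = 3 - \frac{\sqrt{-11}}{3} = 3 - \frac{i \sqrt{11}}{3} \approx 3.0 - 1.1055 i$)
$x{\left(s \right)} = 2 s^{2}$ ($x{\left(s \right)} = 2 s s = 2 s^{2}$)
$\frac{x{\left(W \right)}}{J{\left(-3,2 \right)} + 8} = \frac{2 \left(3 - \frac{i \sqrt{11}}{3}\right)^{2}}{\left(-3 - 2\right) + 8} = \frac{2 \left(3 - \frac{i \sqrt{11}}{3}\right)^{2}}{-5 + 8} = \frac{2 \left(3 - \frac{i \sqrt{11}}{3}\right)^{2}}{3}$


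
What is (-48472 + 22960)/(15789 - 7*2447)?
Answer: 6378/335 ≈ 19.039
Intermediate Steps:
(-48472 + 22960)/(15789 - 7*2447) = -25512/(15789 - 17129) = -25512/(-1340) = -25512*(-1/1340) = 6378/335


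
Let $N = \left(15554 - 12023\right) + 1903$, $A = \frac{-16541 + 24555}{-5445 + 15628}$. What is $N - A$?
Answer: $\frac{55326408}{10183} \approx 5433.2$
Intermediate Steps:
$A = \frac{8014}{10183} \approx 0.787$
$N = 5434$ ($N = 3531 + 1903 = 5434$)
$N - A = 5434 - \frac{8014}{10183} = \frac{55326408}{10183}$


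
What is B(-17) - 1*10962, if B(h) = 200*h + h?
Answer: -14379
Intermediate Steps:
B(h) = 201*h
B(-17) - 1*10962 = 201*(-17) - 1*10962 = -3417 - 10962 = -14379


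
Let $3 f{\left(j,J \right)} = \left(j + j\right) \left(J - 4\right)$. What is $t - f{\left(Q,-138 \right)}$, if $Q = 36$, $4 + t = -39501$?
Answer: $-36097$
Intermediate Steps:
$t = -39505$ ($t = -4 - 39501 = -39505$)
$f{\left(j,J \right)} = \frac{2 j \left(-4 + J\right)}{3}$ ($f{\left(j,J \right)} = \frac{\left(j + j\right) \left(J - 4\right)}{3} = \frac{2 j \left(-4 + J\right)}{3}$)
$t - f{\left(Q,-138 \right)} = -39505 - \frac{2}{3} \cdot 36 \left(-4 - 138\right) = -39505 - \frac{2}{3} \cdot 36 \left(-142\right) = -39505 - -3408 = -39505 + 3408 = -36097$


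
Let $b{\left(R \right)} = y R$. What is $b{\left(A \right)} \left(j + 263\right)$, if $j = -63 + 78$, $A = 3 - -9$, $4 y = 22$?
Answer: $18348$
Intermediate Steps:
$y = \frac{11}{2}$ ($y = \frac{1}{4} \cdot 22 = \frac{11}{2} \approx 5.5$)
$A = 12$ ($A = 3 + 9 = 12$)
$j = 15$
$b{\left(R \right)} = \frac{11 R}{2}$
$b{\left(A \right)} \left(j + 263\right) = \frac{11}{2} \cdot 12 \left(15 + 263\right) = 66 \cdot 278 = 18348$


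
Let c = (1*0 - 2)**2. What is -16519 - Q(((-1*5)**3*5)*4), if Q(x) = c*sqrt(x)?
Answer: -16519 - 200*I ≈ -16519.0 - 200.0*I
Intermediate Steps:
c = 4 (c = (0 - 2)**2 = (-2)**2 = 4)
Q(x) = 4*sqrt(x)
-16519 - Q(((-1*5)**3*5)*4) = -16519 - 4*sqrt(((-1*5)**3*5)*4) = -16519 - 4*sqrt(((-5)**3*5)*4) = -16519 - 4*sqrt(-125*5*4) = -16519 - 4*sqrt(-625*4) = -16519 - 4*sqrt(-2500) = -16519 - 4*50*I = -16519 - 200*I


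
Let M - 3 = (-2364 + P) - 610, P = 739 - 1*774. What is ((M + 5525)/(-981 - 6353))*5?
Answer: -12595/7334 ≈ -1.7173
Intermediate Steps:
P = -35 (P = 739 - 774 = -35)
M = -3006 (M = 3 + ((-2364 - 35) - 610) = 3 + (-2399 - 610) = 3 - 3009 = -3006)
((M + 5525)/(-981 - 6353))*5 = ((-3006 + 5525)/(-981 - 6353))*5 = (2519/(-7334))*5 = (2519*(-1/7334))*5 = -2519/7334*5 = -12595/7334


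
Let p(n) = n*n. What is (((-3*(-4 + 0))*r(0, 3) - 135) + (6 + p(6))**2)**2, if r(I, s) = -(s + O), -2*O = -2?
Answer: 2499561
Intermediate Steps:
O = 1 (O = -1/2*(-2) = 1)
p(n) = n**2
r(I, s) = -1 - s (r(I, s) = -(s + 1) = -(1 + s) = -1 - s)
(((-3*(-4 + 0))*r(0, 3) - 135) + (6 + p(6))**2)**2 = (((-3*(-4 + 0))*(-1 - 1*3) - 135) + (6 + 6**2)**2)**2 = (((-3*(-4))*(-1 - 3) - 135) + (6 + 36)**2)**2 = ((12*(-4) - 135) + 42**2)**2 = ((-48 - 135) + 1764)**2 = (-183 + 1764)**2 = 1581**2 = 2499561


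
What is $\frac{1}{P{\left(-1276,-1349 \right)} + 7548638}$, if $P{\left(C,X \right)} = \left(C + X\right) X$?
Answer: $\frac{1}{11089763} \approx 9.0173 \cdot 10^{-8}$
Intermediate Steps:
$P{\left(C,X \right)} = X \left(C + X\right)$
$\frac{1}{P{\left(-1276,-1349 \right)} + 7548638} = \frac{1}{- 1349 \left(-1276 - 1349\right) + 7548638} = \frac{1}{\left(-1349\right) \left(-2625\right) + 7548638} = \frac{1}{3541125 + 7548638} = \frac{1}{11089763}$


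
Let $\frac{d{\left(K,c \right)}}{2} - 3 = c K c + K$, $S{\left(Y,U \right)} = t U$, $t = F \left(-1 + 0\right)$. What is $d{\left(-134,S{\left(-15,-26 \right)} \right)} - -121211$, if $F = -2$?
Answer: $-603723$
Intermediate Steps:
$t = 2$ ($t = - 2 \left(-1 + 0\right) = \left(-2\right) \left(-1\right) = 2$)
$S{\left(Y,U \right)} = 2 U$
$d{\left(K,c \right)} = 6 + 2 K + 2 K c^{2}$ ($d{\left(K,c \right)} = 6 + 2 \left(c K c + K\right) = 6 + 2 \left(K c c + K\right) = 6 + 2 \left(K c^{2} + K\right) = 6 + 2 \left(K + K c^{2}\right) = 6 + \left(2 K + 2 K c^{2}\right) = 6 + 2 K + 2 K c^{2}$)
$d{\left(-134,S{\left(-15,-26 \right)} \right)} - -121211 = \left(6 + 2 \left(-134\right) + 2 \left(-134\right) \left(2 \left(-26\right)\right)^{2}\right) - -121211 = \left(6 - 268 + 2 \left(-134\right) \left(-52\right)^{2}\right) + 121211 = \left(6 - 268 + 2 \left(-134\right) 2704\right) + 121211 = \left(6 - 268 - 724672\right) + 121211 = -724934 + 121211 = -603723$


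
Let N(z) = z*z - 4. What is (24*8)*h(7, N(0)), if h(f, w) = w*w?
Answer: 3072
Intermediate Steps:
N(z) = -4 + z**2 (N(z) = z**2 - 4 = -4 + z**2)
h(f, w) = w**2
(24*8)*h(7, N(0)) = (24*8)*(-4 + 0**2)**2 = 192*(-4 + 0)**2 = 192*(-4)**2 = 192*16 = 3072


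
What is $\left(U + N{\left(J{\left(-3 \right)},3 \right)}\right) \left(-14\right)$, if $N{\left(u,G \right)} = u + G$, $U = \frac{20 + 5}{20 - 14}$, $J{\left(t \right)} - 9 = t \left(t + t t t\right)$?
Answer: $- \frac{4459}{3} \approx -1486.3$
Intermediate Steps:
$J{\left(t \right)} = 9 + t \left(t + t^{3}\right)$ ($J{\left(t \right)} = 9 + t \left(t + t t t\right) = 9 + t \left(t + t^{2} t\right) = 9 + t \left(t + t^{3}\right)$)
$U = \frac{25}{6} \approx 4.1667$
$N{\left(u,G \right)} = G + u$
$\left(U + N{\left(J{\left(-3 \right)},3 \right)}\right) \left(-14\right) = \left(\frac{25}{6} + \left(3 + \left(9 + \left(-3\right)^{2} + \left(-3\right)^{4}\right)\right)\right) \left(-14\right) = \left(\frac{25}{6} + \left(3 + \left(9 + 9 + 81\right)\right)\right) \left(-14\right) = \left(\frac{25}{6} + \left(3 + 99\right)\right) \left(-14\right) = \left(\frac{25}{6} + 102\right) \left(-14\right) = \frac{637}{6} \left(-14\right) = - \frac{4459}{3}$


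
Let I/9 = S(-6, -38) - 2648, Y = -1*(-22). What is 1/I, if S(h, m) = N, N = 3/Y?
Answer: -22/524277 ≈ -4.1963e-5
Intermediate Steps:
Y = 22
N = 3/22 ≈ 0.13636
S(h, m) = 3/22
I = -524277/22 (I = 9*(3/22 - 2648) = 9*(-58253/22) = -524277/22 ≈ -23831.)
1/I = 1/(-524277/22) = -22/524277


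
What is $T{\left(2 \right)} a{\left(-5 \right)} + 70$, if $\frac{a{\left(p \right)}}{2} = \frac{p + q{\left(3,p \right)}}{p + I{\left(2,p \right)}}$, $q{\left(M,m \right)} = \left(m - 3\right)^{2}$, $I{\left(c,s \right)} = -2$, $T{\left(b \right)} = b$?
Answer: $\frac{254}{7} \approx 36.286$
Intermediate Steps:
$q{\left(M,m \right)} = \left(-3 + m\right)^{2}$ ($q{\left(M,m \right)} = \left(m - 3\right)^{2} = \left(-3 + m\right)^{2}$)
$a{\left(p \right)} = \frac{2 \left(p + \left(-3 + p\right)^{2}\right)}{-2 + p}$ ($a{\left(p \right)} = 2 \frac{p + \left(-3 + p\right)^{2}}{p - 2} = 2 \frac{p + \left(-3 + p\right)^{2}}{-2 + p} = \frac{2 \left(p + \left(-3 + p\right)^{2}\right)}{-2 + p}$)
$T{\left(2 \right)} a{\left(-5 \right)} + 70 = 2 \frac{2 \left(-5 + \left(-3 - 5\right)^{2}\right)}{-2 - 5} + 70 = 2 \frac{2 \left(-5 + \left(-8\right)^{2}\right)}{-7} + 70 = 2 \cdot 2 \left(- \frac{1}{7}\right) \left(-5 + 64\right) + 70 = 2 \cdot 2 \left(- \frac{1}{7}\right) 59 + 70 = 2 \left(- \frac{118}{7}\right) + 70 = - \frac{236}{7} + 70 = \frac{254}{7}$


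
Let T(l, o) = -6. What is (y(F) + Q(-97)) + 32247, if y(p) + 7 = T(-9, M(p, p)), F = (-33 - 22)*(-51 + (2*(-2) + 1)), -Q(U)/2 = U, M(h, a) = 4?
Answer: 32428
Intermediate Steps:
Q(U) = -2*U
F = 2970 (F = -55*(-51 + (-4 + 1)) = -55*(-51 - 3) = -55*(-54) = 2970)
y(p) = -13 (y(p) = -7 - 6 = -13)
(y(F) + Q(-97)) + 32247 = (-13 - 2*(-97)) + 32247 = (-13 + 194) + 32247 = 181 + 32247 = 32428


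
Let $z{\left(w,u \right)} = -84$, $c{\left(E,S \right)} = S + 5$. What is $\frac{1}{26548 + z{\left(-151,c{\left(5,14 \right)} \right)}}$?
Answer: $\frac{1}{26464} \approx 3.7787 \cdot 10^{-5}$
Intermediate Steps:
$c{\left(E,S \right)} = 5 + S$
$\frac{1}{26548 + z{\left(-151,c{\left(5,14 \right)} \right)}} = \frac{1}{26548 - 84} = \frac{1}{26464}$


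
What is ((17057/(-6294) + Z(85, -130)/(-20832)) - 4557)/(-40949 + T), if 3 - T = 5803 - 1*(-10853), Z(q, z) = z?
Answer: 16607024885/209793857056 ≈ 0.079159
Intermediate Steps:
T = -16653 (T = 3 - (5803 - 1*(-10853)) = 3 - (5803 + 10853) = 3 - 1*16656 = 3 - 16656 = -16653)
((17057/(-6294) + Z(85, -130)/(-20832)) - 4557)/(-40949 + T) = ((17057/(-6294) - 130/(-20832)) - 4557)/(-40949 - 16653) = ((17057*(-1/6294) - 130*(-1/20832)) - 4557)/(-57602) = ((-17057/6294 + 65/10416) - 4557)*(-1/57602) = (-9847589/3642128 - 4557)*(-1/57602) = -16607024885/3642128*(-1/57602) = 16607024885/209793857056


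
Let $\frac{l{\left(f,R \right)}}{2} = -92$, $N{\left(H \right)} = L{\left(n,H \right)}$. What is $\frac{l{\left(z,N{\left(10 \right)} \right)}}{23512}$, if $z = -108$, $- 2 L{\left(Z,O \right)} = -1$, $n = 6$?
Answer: $- \frac{23}{2939} \approx -0.0078258$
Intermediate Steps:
$L{\left(Z,O \right)} = \frac{1}{2}$ ($L{\left(Z,O \right)} = \left(- \frac{1}{2}\right) \left(-1\right) = \frac{1}{2}$)
$N{\left(H \right)} = \frac{1}{2}$
$l{\left(f,R \right)} = -184$ ($l{\left(f,R \right)} = 2 \left(-92\right) = -184$)
$\frac{l{\left(z,N{\left(10 \right)} \right)}}{23512} = - \frac{184}{23512} = \left(-184\right) \frac{1}{23512} = - \frac{23}{2939}$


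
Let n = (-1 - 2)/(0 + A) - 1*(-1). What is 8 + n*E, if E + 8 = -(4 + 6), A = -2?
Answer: -37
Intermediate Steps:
E = -18 (E = -8 - (4 + 6) = -8 - 1*10 = -8 - 10 = -18)
n = 5/2 (n = (-1 - 2)/(0 - 2) - 1*(-1) = -3/(-2) + 1 = -3*(-1/2) + 1 = 3/2 + 1 = 5/2 ≈ 2.5000)
8 + n*E = 8 + (5/2)*(-18) = 8 - 45 = -37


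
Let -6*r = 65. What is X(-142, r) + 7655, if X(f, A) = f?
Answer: 7513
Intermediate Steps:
r = -65/6 (r = -⅙*65 = -65/6 ≈ -10.833)
X(-142, r) + 7655 = -142 + 7655 = 7513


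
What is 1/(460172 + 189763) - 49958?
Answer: -32469452729/649935 ≈ -49958.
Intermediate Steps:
1/(460172 + 189763) - 49958 = 1/649935 - 49958 = -32469452729/649935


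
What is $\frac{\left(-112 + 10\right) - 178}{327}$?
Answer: $- \frac{280}{327} \approx -0.85627$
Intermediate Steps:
$\frac{\left(-112 + 10\right) - 178}{327} = \frac{-102 - 178}{327} = \frac{1}{327} \left(-280\right) = - \frac{280}{327}$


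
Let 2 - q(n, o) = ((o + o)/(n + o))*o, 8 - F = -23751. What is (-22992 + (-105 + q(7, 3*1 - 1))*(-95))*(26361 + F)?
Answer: -5919322360/9 ≈ -6.5770e+8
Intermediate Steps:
F = 23759 (F = 8 - 1*(-23751) = 8 + 23751 = 23759)
q(n, o) = 2 - 2*o²/(n + o) (q(n, o) = 2 - (o + o)/(n + o)*o = 2 - (2*o)/(n + o)*o = 2 - 2*o/(n + o)*o = 2 - 2*o²/(n + o))
(-22992 + (-105 + q(7, 3*1 - 1))*(-95))*(26361 + F) = (-22992 + (-105 + 2*(7 + (3*1 - 1) - (3*1 - 1)²)/(7 + (3*1 - 1)))*(-95))*(26361 + 23759) = (-22992 + (-105 + 2*(7 + (3 - 1) - (3 - 1)²)/(7 + (3 - 1)))*(-95))*50120 = (-22992 + (-105 + 2*(7 + 2 - 1*2²)/(7 + 2))*(-95))*50120 = (-22992 + (-105 + 2*(7 + 2 - 1*4)/9)*(-95))*50120 = (-22992 + (-105 + 2*(⅑)*(7 + 2 - 4))*(-95))*50120 = (-22992 + (-105 + 2*(⅑)*5)*(-95))*50120 = (-22992 + (-105 + 10/9)*(-95))*50120 = (-22992 - 935/9*(-95))*50120 = (-22992 + 88825/9)*50120 = -118103/9*50120 = -5919322360/9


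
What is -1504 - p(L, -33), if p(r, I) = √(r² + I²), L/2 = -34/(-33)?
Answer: -1504 - √1190545/33 ≈ -1537.1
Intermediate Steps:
L = 68/33 (L = 2*(-34/(-33)) = 2*(-34*(-1/33)) = 2*(34/33) = 68/33 ≈ 2.0606)
p(r, I) = √(I² + r²)
-1504 - p(L, -33) = -1504 - √((-33)² + (68/33)²) = -1504 - √(1089 + 4624/1089) = -1504 - √(1190545/1089) = -1504 - √1190545/33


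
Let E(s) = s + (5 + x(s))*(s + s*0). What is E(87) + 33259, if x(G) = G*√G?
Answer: 33781 + 7569*√87 ≈ 1.0438e+5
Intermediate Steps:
x(G) = G^(3/2)
E(s) = s + s*(5 + s^(3/2)) (E(s) = s + (5 + s^(3/2))*(s + s*0) = s + (5 + s^(3/2))*(s + 0) = s + (5 + s^(3/2))*s = s + s*(5 + s^(3/2)))
E(87) + 33259 = 87*(6 + 87^(3/2)) + 33259 = 87*(6 + 87*√87) + 33259 = (522 + 7569*√87) + 33259 = 33781 + 7569*√87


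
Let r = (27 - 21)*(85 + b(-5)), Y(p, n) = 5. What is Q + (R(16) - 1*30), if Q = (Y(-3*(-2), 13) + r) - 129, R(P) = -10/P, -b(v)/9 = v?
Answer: 5003/8 ≈ 625.38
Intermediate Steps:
b(v) = -9*v
r = 780 (r = (27 - 21)*(85 - 9*(-5)) = 6*(85 + 45) = 6*130 = 780)
Q = 656 (Q = (5 + 780) - 129 = 785 - 129 = 656)
Q + (R(16) - 1*30) = 656 + (-10/16 - 1*30) = 656 + (-10*1/16 - 30) = 656 + (-5/8 - 30) = 656 - 245/8 = 5003/8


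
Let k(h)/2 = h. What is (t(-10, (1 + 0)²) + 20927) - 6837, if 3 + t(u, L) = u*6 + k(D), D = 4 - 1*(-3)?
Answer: 14041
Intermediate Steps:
D = 7 (D = 4 + 3 = 7)
k(h) = 2*h
t(u, L) = 11 + 6*u (t(u, L) = -3 + (u*6 + 2*7) = -3 + (6*u + 14) = -3 + (14 + 6*u) = 11 + 6*u)
(t(-10, (1 + 0)²) + 20927) - 6837 = ((11 + 6*(-10)) + 20927) - 6837 = ((11 - 60) + 20927) - 6837 = (-49 + 20927) - 6837 = 20878 - 6837 = 14041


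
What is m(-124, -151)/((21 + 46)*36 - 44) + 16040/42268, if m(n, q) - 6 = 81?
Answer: 10415009/25022656 ≈ 0.41622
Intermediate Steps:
m(n, q) = 87 (m(n, q) = 6 + 81 = 87)
m(-124, -151)/((21 + 46)*36 - 44) + 16040/42268 = 87/((21 + 46)*36 - 44) + 16040/42268 = 87/(67*36 - 44) + 16040*(1/42268) = 87/(2412 - 44) + 4010/10567 = 87/2368 + 4010/10567 = 10415009/25022656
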